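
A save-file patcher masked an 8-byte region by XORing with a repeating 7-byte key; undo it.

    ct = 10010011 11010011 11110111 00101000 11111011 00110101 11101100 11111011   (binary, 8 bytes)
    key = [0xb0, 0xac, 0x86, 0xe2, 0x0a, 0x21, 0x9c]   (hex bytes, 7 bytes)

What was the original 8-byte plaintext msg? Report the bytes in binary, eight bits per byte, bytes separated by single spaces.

00100011 01111111 01110001 11001010 11110001 00010100 01110000 01001011

The 7-byte key repeats, so the effective keystream is b0 ac 86 e2 0a 21 9c b0.
byte 0: 10010011 xor 10110000 = 00100011
byte 1: 11010011 xor 10101100 = 01111111
byte 2: 11110111 xor 10000110 = 01110001
byte 3: 00101000 xor 11100010 = 11001010
byte 4: 11111011 xor 00001010 = 11110001
byte 5: 00110101 xor 00100001 = 00010100
byte 6: 11101100 xor 10011100 = 01110000
byte 7: 11111011 xor 10110000 = 01001011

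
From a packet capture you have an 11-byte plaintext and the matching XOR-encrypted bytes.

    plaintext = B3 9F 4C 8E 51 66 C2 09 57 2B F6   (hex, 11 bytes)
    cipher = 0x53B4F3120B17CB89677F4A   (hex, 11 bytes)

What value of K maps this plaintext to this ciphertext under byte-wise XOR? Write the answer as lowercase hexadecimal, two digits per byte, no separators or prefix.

e02bbf9c5a7109803054bc

Since cipher = plaintext ⊕ K, XORing both sides with plaintext gives K = plaintext ⊕ cipher.
10110011 ⊕ 01010011 = 11100000
10011111 ⊕ 10110100 = 00101011
01001100 ⊕ 11110011 = 10111111
10001110 ⊕ 00010010 = 10011100
01010001 ⊕ 00001011 = 01011010
01100110 ⊕ 00010111 = 01110001
11000010 ⊕ 11001011 = 00001001
00001001 ⊕ 10001001 = 10000000
01010111 ⊕ 01100111 = 00110000
00101011 ⊕ 01111111 = 01010100
11110110 ⊕ 01001010 = 10111100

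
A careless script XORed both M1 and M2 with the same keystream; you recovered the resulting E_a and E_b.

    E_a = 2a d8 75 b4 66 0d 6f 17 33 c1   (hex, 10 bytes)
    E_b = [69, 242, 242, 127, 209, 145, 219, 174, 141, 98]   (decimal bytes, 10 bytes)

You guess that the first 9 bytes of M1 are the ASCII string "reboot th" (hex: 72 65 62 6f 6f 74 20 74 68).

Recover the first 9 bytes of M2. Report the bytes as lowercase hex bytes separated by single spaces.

1d 4f e5 a4 d8 e8 94 cd d6

First, E_a ⊕ E_b = (M1 ⊕ K) ⊕ (M2 ⊕ K) = M1 ⊕ M2, so the key drops out. Then M2 = (M1 ⊕ M2) ⊕ M1 over the first 9 bytes.
byte 0: (2a ^ 45) ^ 72 = 6f ^ 72 = 1d
byte 1: (d8 ^ f2) ^ 65 = 2a ^ 65 = 4f
byte 2: (75 ^ f2) ^ 62 = 87 ^ 62 = e5
byte 3: (b4 ^ 7f) ^ 6f = cb ^ 6f = a4
byte 4: (66 ^ d1) ^ 6f = b7 ^ 6f = d8
byte 5: (0d ^ 91) ^ 74 = 9c ^ 74 = e8
byte 6: (6f ^ db) ^ 20 = b4 ^ 20 = 94
byte 7: (17 ^ ae) ^ 74 = b9 ^ 74 = cd
byte 8: (33 ^ 8d) ^ 68 = be ^ 68 = d6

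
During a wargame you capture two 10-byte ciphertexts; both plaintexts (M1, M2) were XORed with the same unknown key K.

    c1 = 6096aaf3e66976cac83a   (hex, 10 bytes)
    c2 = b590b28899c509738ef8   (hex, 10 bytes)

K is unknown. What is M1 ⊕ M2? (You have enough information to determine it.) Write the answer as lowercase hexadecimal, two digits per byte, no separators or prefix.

d506187b7fac7fb946c2

c1 ⊕ c2 = (M1 ⊕ K) ⊕ (M2 ⊕ K) = M1 ⊕ M2 — the shared key cancels under XOR.
01100000 ⊕ 10110101 = 11010101
10010110 ⊕ 10010000 = 00000110
10101010 ⊕ 10110010 = 00011000
11110011 ⊕ 10001000 = 01111011
11100110 ⊕ 10011001 = 01111111
01101001 ⊕ 11000101 = 10101100
01110110 ⊕ 00001001 = 01111111
11001010 ⊕ 01110011 = 10111001
11001000 ⊕ 10001110 = 01000110
00111010 ⊕ 11111000 = 11000010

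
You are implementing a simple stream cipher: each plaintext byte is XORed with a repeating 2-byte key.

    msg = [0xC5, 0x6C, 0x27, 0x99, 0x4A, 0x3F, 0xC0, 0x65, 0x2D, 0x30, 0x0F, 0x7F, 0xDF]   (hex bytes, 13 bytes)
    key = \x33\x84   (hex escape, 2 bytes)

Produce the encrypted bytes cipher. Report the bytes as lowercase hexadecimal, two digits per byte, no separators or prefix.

The 2-byte key repeats, so the effective keystream is 33 84 33 84 33 84 33 84 33 84 33 84 33.
byte 0: c5 ^ 33 = f6
byte 1: 6c ^ 84 = e8
byte 2: 27 ^ 33 = 14
byte 3: 99 ^ 84 = 1d
byte 4: 4a ^ 33 = 79
byte 5: 3f ^ 84 = bb
byte 6: c0 ^ 33 = f3
byte 7: 65 ^ 84 = e1
byte 8: 2d ^ 33 = 1e
byte 9: 30 ^ 84 = b4
byte 10: 0f ^ 33 = 3c
byte 11: 7f ^ 84 = fb
byte 12: df ^ 33 = ec

f6e8141d79bbf3e11eb43cfbec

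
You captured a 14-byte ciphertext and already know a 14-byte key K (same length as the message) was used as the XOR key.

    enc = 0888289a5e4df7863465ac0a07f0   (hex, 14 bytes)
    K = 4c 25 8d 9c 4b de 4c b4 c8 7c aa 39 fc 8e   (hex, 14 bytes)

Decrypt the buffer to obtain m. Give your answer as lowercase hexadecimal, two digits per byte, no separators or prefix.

44ada5061593bb32fc190633fb7e

XOR is its own inverse, so applying the key byte-wise gives the result directly.
08 xor 4c = 44
88 xor 25 = ad
28 xor 8d = a5
9a xor 9c = 06
5e xor 4b = 15
4d xor de = 93
f7 xor 4c = bb
86 xor b4 = 32
34 xor c8 = fc
65 xor 7c = 19
ac xor aa = 06
0a xor 39 = 33
07 xor fc = fb
f0 xor 8e = 7e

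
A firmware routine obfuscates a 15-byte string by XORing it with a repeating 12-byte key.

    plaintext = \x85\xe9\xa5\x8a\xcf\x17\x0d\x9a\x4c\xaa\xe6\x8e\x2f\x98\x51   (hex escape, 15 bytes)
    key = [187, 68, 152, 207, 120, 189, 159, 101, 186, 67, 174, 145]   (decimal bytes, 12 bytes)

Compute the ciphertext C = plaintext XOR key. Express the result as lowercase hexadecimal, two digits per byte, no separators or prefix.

3ead3d45b7aa92fff6e9481f94dcc9

The 12-byte key repeats, so the effective keystream is bb 44 98 cf 78 bd 9f 65 ba 43 ae 91 bb 44 98.
byte 0: 85 ^ bb = 3e
byte 1: e9 ^ 44 = ad
byte 2: a5 ^ 98 = 3d
byte 3: 8a ^ cf = 45
byte 4: cf ^ 78 = b7
byte 5: 17 ^ bd = aa
byte 6: 0d ^ 9f = 92
byte 7: 9a ^ 65 = ff
byte 8: 4c ^ ba = f6
byte 9: aa ^ 43 = e9
byte 10: e6 ^ ae = 48
byte 11: 8e ^ 91 = 1f
byte 12: 2f ^ bb = 94
byte 13: 98 ^ 44 = dc
byte 14: 51 ^ 98 = c9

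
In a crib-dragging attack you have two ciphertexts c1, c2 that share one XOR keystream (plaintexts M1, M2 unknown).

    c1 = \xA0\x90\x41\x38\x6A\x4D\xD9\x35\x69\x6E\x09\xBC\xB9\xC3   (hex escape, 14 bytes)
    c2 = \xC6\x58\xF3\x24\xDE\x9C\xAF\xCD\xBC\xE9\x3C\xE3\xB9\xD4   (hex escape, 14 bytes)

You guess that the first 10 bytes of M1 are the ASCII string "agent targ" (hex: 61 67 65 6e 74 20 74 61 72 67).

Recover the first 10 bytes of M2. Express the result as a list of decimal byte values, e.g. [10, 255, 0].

[7, 175, 215, 114, 192, 241, 2, 153, 167, 224]

First, c1 ⊕ c2 = (M1 ⊕ K) ⊕ (M2 ⊕ K) = M1 ⊕ M2, so the key drops out. Then M2 = (M1 ⊕ M2) ⊕ M1 over the first 10 bytes.
byte 0: (a0 ⊕ c6) ⊕ 61 = 66 ⊕ 61 = 07
byte 1: (90 ⊕ 58) ⊕ 67 = c8 ⊕ 67 = af
byte 2: (41 ⊕ f3) ⊕ 65 = b2 ⊕ 65 = d7
byte 3: (38 ⊕ 24) ⊕ 6e = 1c ⊕ 6e = 72
byte 4: (6a ⊕ de) ⊕ 74 = b4 ⊕ 74 = c0
byte 5: (4d ⊕ 9c) ⊕ 20 = d1 ⊕ 20 = f1
byte 6: (d9 ⊕ af) ⊕ 74 = 76 ⊕ 74 = 02
byte 7: (35 ⊕ cd) ⊕ 61 = f8 ⊕ 61 = 99
byte 8: (69 ⊕ bc) ⊕ 72 = d5 ⊕ 72 = a7
byte 9: (6e ⊕ e9) ⊕ 67 = 87 ⊕ 67 = e0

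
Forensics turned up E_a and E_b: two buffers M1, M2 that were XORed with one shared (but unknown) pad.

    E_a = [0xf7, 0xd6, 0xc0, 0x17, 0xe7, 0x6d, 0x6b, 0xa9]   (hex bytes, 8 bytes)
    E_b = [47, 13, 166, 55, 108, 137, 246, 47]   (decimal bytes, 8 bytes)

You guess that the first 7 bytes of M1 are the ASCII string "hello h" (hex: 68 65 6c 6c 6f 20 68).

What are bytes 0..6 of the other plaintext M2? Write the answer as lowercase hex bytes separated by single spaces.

b0 be 0a 4c e4 c4 f5

First, E_a ⊕ E_b = (M1 ⊕ K) ⊕ (M2 ⊕ K) = M1 ⊕ M2, so the key drops out. Then M2 = (M1 ⊕ M2) ⊕ M1 over the first 7 bytes.
byte 0: (f7 ^ 2f) ^ 68 = d8 ^ 68 = b0
byte 1: (d6 ^ 0d) ^ 65 = db ^ 65 = be
byte 2: (c0 ^ a6) ^ 6c = 66 ^ 6c = 0a
byte 3: (17 ^ 37) ^ 6c = 20 ^ 6c = 4c
byte 4: (e7 ^ 6c) ^ 6f = 8b ^ 6f = e4
byte 5: (6d ^ 89) ^ 20 = e4 ^ 20 = c4
byte 6: (6b ^ f6) ^ 68 = 9d ^ 68 = f5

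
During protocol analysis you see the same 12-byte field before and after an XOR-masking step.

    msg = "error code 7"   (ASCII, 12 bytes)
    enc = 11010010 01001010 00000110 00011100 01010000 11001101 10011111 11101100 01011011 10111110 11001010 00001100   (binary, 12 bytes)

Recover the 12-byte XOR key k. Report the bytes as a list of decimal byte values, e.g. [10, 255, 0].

Since enc = msg ⊕ k, XORing both sides with msg gives k = msg ⊕ enc.
01100101 ⊕ 11010010 = 10110111
01110010 ⊕ 01001010 = 00111000
01110010 ⊕ 00000110 = 01110100
01101111 ⊕ 00011100 = 01110011
01110010 ⊕ 01010000 = 00100010
00100000 ⊕ 11001101 = 11101101
01100011 ⊕ 10011111 = 11111100
01101111 ⊕ 11101100 = 10000011
01100100 ⊕ 01011011 = 00111111
01100101 ⊕ 10111110 = 11011011
00100000 ⊕ 11001010 = 11101010
00110111 ⊕ 00001100 = 00111011

[183, 56, 116, 115, 34, 237, 252, 131, 63, 219, 234, 59]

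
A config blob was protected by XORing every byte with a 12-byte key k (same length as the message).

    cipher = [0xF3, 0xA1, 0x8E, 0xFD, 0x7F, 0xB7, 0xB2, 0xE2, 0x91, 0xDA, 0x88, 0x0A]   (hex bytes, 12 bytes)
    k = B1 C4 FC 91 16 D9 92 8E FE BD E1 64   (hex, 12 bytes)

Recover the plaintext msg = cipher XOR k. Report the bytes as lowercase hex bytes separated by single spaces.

42 65 72 6c 69 6e 20 6c 6f 67 69 6e

f3 ⊕ b1 = 42
a1 ⊕ c4 = 65
8e ⊕ fc = 72
fd ⊕ 91 = 6c
7f ⊕ 16 = 69
b7 ⊕ d9 = 6e
b2 ⊕ 92 = 20
e2 ⊕ 8e = 6c
91 ⊕ fe = 6f
da ⊕ bd = 67
88 ⊕ e1 = 69
0a ⊕ 64 = 6e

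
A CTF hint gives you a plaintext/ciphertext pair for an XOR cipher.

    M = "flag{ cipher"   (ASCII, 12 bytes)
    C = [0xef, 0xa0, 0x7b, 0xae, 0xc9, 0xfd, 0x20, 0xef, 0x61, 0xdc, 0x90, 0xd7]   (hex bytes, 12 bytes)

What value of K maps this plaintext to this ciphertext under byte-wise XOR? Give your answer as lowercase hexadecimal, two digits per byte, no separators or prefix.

89cc1ac9b2dd438611b4f5a5

Since C = M ⊕ K, XORing both sides with M gives K = M ⊕ C.
102 ^ 239 = 137
108 ^ 160 = 204
 97 ^ 123 =  26
103 ^ 174 = 201
123 ^ 201 = 178
 32 ^ 253 = 221
 99 ^  32 =  67
105 ^ 239 = 134
112 ^  97 =  17
104 ^ 220 = 180
101 ^ 144 = 245
114 ^ 215 = 165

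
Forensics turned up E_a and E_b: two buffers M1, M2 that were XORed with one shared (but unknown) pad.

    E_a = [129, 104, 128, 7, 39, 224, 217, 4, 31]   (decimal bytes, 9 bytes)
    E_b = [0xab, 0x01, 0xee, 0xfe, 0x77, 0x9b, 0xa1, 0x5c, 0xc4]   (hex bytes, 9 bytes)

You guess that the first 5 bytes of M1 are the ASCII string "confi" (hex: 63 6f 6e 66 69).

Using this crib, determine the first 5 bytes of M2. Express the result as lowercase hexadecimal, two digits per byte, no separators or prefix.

4906009f39

First, E_a ⊕ E_b = (M1 ⊕ K) ⊕ (M2 ⊕ K) = M1 ⊕ M2, so the key drops out. Then M2 = (M1 ⊕ M2) ⊕ M1 over the first 5 bytes.
byte 0: (81 xor ab) xor 63 = 2a xor 63 = 49
byte 1: (68 xor 01) xor 6f = 69 xor 6f = 06
byte 2: (80 xor ee) xor 6e = 6e xor 6e = 00
byte 3: (07 xor fe) xor 66 = f9 xor 66 = 9f
byte 4: (27 xor 77) xor 69 = 50 xor 69 = 39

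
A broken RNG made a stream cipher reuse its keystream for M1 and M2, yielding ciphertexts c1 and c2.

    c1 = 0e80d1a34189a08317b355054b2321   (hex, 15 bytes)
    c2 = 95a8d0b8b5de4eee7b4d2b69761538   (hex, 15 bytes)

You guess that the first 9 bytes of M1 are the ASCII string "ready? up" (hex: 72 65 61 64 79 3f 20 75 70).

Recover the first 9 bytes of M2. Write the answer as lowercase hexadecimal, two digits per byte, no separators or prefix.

First, c1 ⊕ c2 = (M1 ⊕ K) ⊕ (M2 ⊕ K) = M1 ⊕ M2, so the key drops out. Then M2 = (M1 ⊕ M2) ⊕ M1 over the first 9 bytes.
byte 0: (0e XOR 95) XOR 72 = 9b XOR 72 = e9
byte 1: (80 XOR a8) XOR 65 = 28 XOR 65 = 4d
byte 2: (d1 XOR d0) XOR 61 = 01 XOR 61 = 60
byte 3: (a3 XOR b8) XOR 64 = 1b XOR 64 = 7f
byte 4: (41 XOR b5) XOR 79 = f4 XOR 79 = 8d
byte 5: (89 XOR de) XOR 3f = 57 XOR 3f = 68
byte 6: (a0 XOR 4e) XOR 20 = ee XOR 20 = ce
byte 7: (83 XOR ee) XOR 75 = 6d XOR 75 = 18
byte 8: (17 XOR 7b) XOR 70 = 6c XOR 70 = 1c

e94d607f8d68ce181c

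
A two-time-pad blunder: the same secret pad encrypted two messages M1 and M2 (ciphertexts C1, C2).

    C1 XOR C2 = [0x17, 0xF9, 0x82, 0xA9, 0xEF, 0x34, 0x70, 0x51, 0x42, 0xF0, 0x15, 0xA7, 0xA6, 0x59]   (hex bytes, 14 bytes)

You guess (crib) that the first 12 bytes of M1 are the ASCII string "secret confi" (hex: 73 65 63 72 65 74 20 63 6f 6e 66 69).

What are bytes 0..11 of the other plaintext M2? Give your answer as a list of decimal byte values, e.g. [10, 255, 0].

[100, 156, 225, 219, 138, 64, 80, 50, 45, 158, 115, 206]

Since C1 ⊕ C2 = M1 ⊕ M2, XORing with the guessed M1 bytes yields the corresponding M2 bytes: M2 = (C1 ⊕ C2) ⊕ M1.
17 xor 73 = 64
f9 xor 65 = 9c
82 xor 63 = e1
a9 xor 72 = db
ef xor 65 = 8a
34 xor 74 = 40
70 xor 20 = 50
51 xor 63 = 32
42 xor 6f = 2d
f0 xor 6e = 9e
15 xor 66 = 73
a7 xor 69 = ce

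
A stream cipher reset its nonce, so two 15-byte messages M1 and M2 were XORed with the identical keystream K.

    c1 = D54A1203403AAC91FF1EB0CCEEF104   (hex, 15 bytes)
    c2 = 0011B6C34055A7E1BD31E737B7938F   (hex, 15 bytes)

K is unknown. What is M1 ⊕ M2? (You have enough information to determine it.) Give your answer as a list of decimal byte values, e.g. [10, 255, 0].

[213, 91, 164, 192, 0, 111, 11, 112, 66, 47, 87, 251, 89, 98, 139]

c1 ⊕ c2 = (M1 ⊕ K) ⊕ (M2 ⊕ K) = M1 ⊕ M2 — the shared key cancels under XOR.
213 ^   0 = 213
 74 ^  17 =  91
 18 ^ 182 = 164
  3 ^ 195 = 192
 64 ^  64 =   0
 58 ^  85 = 111
172 ^ 167 =  11
145 ^ 225 = 112
255 ^ 189 =  66
 30 ^  49 =  47
176 ^ 231 =  87
204 ^  55 = 251
238 ^ 183 =  89
241 ^ 147 =  98
  4 ^ 143 = 139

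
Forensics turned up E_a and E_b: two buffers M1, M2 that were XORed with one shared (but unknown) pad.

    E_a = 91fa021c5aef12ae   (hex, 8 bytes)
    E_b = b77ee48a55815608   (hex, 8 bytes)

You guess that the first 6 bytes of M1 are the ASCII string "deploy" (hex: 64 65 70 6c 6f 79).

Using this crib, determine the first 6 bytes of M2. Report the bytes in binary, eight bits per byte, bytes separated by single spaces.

01000010 11100001 10010110 11111010 01100000 00010111

First, E_a ⊕ E_b = (M1 ⊕ K) ⊕ (M2 ⊕ K) = M1 ⊕ M2, so the key drops out. Then M2 = (M1 ⊕ M2) ⊕ M1 over the first 6 bytes.
byte 0: (91 xor b7) xor 64 = 26 xor 64 = 42
byte 1: (fa xor 7e) xor 65 = 84 xor 65 = e1
byte 2: (02 xor e4) xor 70 = e6 xor 70 = 96
byte 3: (1c xor 8a) xor 6c = 96 xor 6c = fa
byte 4: (5a xor 55) xor 6f = 0f xor 6f = 60
byte 5: (ef xor 81) xor 79 = 6e xor 79 = 17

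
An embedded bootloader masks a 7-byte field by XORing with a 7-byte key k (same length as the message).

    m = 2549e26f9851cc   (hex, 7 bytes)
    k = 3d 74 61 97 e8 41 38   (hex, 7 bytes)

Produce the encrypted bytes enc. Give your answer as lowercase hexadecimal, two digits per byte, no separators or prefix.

183d83f87010f4

25 XOR 3d = 18
49 XOR 74 = 3d
e2 XOR 61 = 83
6f XOR 97 = f8
98 XOR e8 = 70
51 XOR 41 = 10
cc XOR 38 = f4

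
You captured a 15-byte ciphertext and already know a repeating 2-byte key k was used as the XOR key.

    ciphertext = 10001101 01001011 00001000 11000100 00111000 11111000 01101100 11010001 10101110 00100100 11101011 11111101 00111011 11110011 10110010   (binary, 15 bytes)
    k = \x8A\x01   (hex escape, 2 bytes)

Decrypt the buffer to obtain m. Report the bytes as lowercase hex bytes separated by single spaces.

The 2-byte key repeats, so the effective keystream is 8a 01 8a 01 8a 01 8a 01 8a 01 8a 01 8a 01 8a.
byte 0: 10001101 ^ 10001010 = 00000111
byte 1: 01001011 ^ 00000001 = 01001010
byte 2: 00001000 ^ 10001010 = 10000010
byte 3: 11000100 ^ 00000001 = 11000101
byte 4: 00111000 ^ 10001010 = 10110010
byte 5: 11111000 ^ 00000001 = 11111001
byte 6: 01101100 ^ 10001010 = 11100110
byte 7: 11010001 ^ 00000001 = 11010000
byte 8: 10101110 ^ 10001010 = 00100100
byte 9: 00100100 ^ 00000001 = 00100101
byte 10: 11101011 ^ 10001010 = 01100001
byte 11: 11111101 ^ 00000001 = 11111100
byte 12: 00111011 ^ 10001010 = 10110001
byte 13: 11110011 ^ 00000001 = 11110010
byte 14: 10110010 ^ 10001010 = 00111000

07 4a 82 c5 b2 f9 e6 d0 24 25 61 fc b1 f2 38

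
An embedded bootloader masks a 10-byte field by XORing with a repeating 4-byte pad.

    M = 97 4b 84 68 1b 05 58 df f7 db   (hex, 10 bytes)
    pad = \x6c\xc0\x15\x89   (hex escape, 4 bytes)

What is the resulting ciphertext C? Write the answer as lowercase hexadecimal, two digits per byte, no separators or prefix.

fb8b91e177c54d569b1b

The 4-byte key repeats, so the effective keystream is 6c c0 15 89 6c c0 15 89 6c c0.
byte 0: 97 xor 6c = fb
byte 1: 4b xor c0 = 8b
byte 2: 84 xor 15 = 91
byte 3: 68 xor 89 = e1
byte 4: 1b xor 6c = 77
byte 5: 05 xor c0 = c5
byte 6: 58 xor 15 = 4d
byte 7: df xor 89 = 56
byte 8: f7 xor 6c = 9b
byte 9: db xor c0 = 1b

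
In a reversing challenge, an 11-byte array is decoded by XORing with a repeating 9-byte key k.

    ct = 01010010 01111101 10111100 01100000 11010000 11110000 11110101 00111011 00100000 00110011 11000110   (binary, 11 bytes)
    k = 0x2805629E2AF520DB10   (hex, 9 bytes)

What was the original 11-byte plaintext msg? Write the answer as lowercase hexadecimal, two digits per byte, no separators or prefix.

7a78defefa05d5e0301bc3

The 9-byte key repeats, so the effective keystream is 28 05 62 9e 2a f5 20 db 10 28 05.
byte 0: 52 xor 28 = 7a
byte 1: 7d xor 05 = 78
byte 2: bc xor 62 = de
byte 3: 60 xor 9e = fe
byte 4: d0 xor 2a = fa
byte 5: f0 xor f5 = 05
byte 6: f5 xor 20 = d5
byte 7: 3b xor db = e0
byte 8: 20 xor 10 = 30
byte 9: 33 xor 28 = 1b
byte 10: c6 xor 05 = c3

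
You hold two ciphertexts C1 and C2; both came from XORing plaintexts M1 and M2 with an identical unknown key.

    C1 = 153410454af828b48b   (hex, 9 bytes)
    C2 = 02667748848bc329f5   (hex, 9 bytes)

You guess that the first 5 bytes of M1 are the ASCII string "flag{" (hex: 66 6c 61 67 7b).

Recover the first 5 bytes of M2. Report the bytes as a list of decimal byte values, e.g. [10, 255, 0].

[113, 62, 6, 106, 181]

First, C1 ⊕ C2 = (M1 ⊕ K) ⊕ (M2 ⊕ K) = M1 ⊕ M2, so the key drops out. Then M2 = (M1 ⊕ M2) ⊕ M1 over the first 5 bytes.
byte 0: (15 ⊕ 02) ⊕ 66 = 17 ⊕ 66 = 71
byte 1: (34 ⊕ 66) ⊕ 6c = 52 ⊕ 6c = 3e
byte 2: (10 ⊕ 77) ⊕ 61 = 67 ⊕ 61 = 06
byte 3: (45 ⊕ 48) ⊕ 67 = 0d ⊕ 67 = 6a
byte 4: (4a ⊕ 84) ⊕ 7b = ce ⊕ 7b = b5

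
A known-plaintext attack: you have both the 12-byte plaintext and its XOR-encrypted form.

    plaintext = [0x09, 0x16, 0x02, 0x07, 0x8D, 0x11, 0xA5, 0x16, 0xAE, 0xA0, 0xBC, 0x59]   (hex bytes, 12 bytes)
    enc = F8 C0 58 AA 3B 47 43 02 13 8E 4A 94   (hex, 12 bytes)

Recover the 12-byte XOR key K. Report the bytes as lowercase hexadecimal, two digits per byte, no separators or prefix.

f1d65aadb656e614bd2ef6cd

Since enc = plaintext ⊕ K, XORing both sides with plaintext gives K = plaintext ⊕ enc.
09 xor f8 = f1
16 xor c0 = d6
02 xor 58 = 5a
07 xor aa = ad
8d xor 3b = b6
11 xor 47 = 56
a5 xor 43 = e6
16 xor 02 = 14
ae xor 13 = bd
a0 xor 8e = 2e
bc xor 4a = f6
59 xor 94 = cd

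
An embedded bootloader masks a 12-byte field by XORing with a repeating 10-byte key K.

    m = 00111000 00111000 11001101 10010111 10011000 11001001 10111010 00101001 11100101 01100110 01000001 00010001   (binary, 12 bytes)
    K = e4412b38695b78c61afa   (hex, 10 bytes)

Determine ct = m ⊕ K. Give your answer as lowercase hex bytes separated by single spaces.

dc 79 e6 af f1 92 c2 ef ff 9c a5 50

The 10-byte key repeats, so the effective keystream is e4 41 2b 38 69 5b 78 c6 1a fa e4 41.
byte 0: 38 ⊕ e4 = dc
byte 1: 38 ⊕ 41 = 79
byte 2: cd ⊕ 2b = e6
byte 3: 97 ⊕ 38 = af
byte 4: 98 ⊕ 69 = f1
byte 5: c9 ⊕ 5b = 92
byte 6: ba ⊕ 78 = c2
byte 7: 29 ⊕ c6 = ef
byte 8: e5 ⊕ 1a = ff
byte 9: 66 ⊕ fa = 9c
byte 10: 41 ⊕ e4 = a5
byte 11: 11 ⊕ 41 = 50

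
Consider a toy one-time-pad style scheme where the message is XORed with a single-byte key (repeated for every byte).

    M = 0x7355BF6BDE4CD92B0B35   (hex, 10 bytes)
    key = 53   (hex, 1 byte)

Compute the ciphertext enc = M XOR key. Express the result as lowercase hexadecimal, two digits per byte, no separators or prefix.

2006ec388d1f8a785866

The 1-byte key repeats, so the effective keystream is 53 53 53 53 53 53 53 53 53 53.
byte 0: 01110011 XOR 01010011 = 00100000
byte 1: 01010101 XOR 01010011 = 00000110
byte 2: 10111111 XOR 01010011 = 11101100
byte 3: 01101011 XOR 01010011 = 00111000
byte 4: 11011110 XOR 01010011 = 10001101
byte 5: 01001100 XOR 01010011 = 00011111
byte 6: 11011001 XOR 01010011 = 10001010
byte 7: 00101011 XOR 01010011 = 01111000
byte 8: 00001011 XOR 01010011 = 01011000
byte 9: 00110101 XOR 01010011 = 01100110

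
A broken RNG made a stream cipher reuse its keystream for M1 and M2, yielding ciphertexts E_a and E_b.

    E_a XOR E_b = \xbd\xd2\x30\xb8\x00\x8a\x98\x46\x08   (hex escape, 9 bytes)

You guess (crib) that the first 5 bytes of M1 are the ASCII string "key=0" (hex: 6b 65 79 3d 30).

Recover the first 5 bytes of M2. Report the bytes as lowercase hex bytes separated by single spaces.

d6 b7 49 85 30

Since E_a ⊕ E_b = M1 ⊕ M2, XORing with the guessed M1 bytes yields the corresponding M2 bytes: M2 = (E_a ⊕ E_b) ⊕ M1.
bd ⊕ 6b = d6
d2 ⊕ 65 = b7
30 ⊕ 79 = 49
b8 ⊕ 3d = 85
00 ⊕ 30 = 30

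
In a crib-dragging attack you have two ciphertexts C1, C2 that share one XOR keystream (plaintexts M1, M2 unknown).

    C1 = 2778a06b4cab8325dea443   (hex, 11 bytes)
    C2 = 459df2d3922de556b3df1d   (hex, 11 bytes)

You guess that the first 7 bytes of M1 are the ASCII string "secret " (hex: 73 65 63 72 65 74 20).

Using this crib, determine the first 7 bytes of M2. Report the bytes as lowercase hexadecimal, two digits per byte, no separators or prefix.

118031cabbf246

First, C1 ⊕ C2 = (M1 ⊕ K) ⊕ (M2 ⊕ K) = M1 ⊕ M2, so the key drops out. Then M2 = (M1 ⊕ M2) ⊕ M1 over the first 7 bytes.
byte 0: (27 XOR 45) XOR 73 = 62 XOR 73 = 11
byte 1: (78 XOR 9d) XOR 65 = e5 XOR 65 = 80
byte 2: (a0 XOR f2) XOR 63 = 52 XOR 63 = 31
byte 3: (6b XOR d3) XOR 72 = b8 XOR 72 = ca
byte 4: (4c XOR 92) XOR 65 = de XOR 65 = bb
byte 5: (ab XOR 2d) XOR 74 = 86 XOR 74 = f2
byte 6: (83 XOR e5) XOR 20 = 66 XOR 20 = 46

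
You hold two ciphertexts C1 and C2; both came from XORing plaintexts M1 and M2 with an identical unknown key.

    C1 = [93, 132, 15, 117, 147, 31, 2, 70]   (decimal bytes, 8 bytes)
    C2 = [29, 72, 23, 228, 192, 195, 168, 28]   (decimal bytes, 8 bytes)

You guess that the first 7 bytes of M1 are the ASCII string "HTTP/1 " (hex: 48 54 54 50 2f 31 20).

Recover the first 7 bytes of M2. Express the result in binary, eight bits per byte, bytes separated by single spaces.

00001000 10011000 01001100 11000001 01111100 11101101 10001010

First, C1 ⊕ C2 = (M1 ⊕ K) ⊕ (M2 ⊕ K) = M1 ⊕ M2, so the key drops out. Then M2 = (M1 ⊕ M2) ⊕ M1 over the first 7 bytes.
byte 0: (5d ⊕ 1d) ⊕ 48 = 40 ⊕ 48 = 08
byte 1: (84 ⊕ 48) ⊕ 54 = cc ⊕ 54 = 98
byte 2: (0f ⊕ 17) ⊕ 54 = 18 ⊕ 54 = 4c
byte 3: (75 ⊕ e4) ⊕ 50 = 91 ⊕ 50 = c1
byte 4: (93 ⊕ c0) ⊕ 2f = 53 ⊕ 2f = 7c
byte 5: (1f ⊕ c3) ⊕ 31 = dc ⊕ 31 = ed
byte 6: (02 ⊕ a8) ⊕ 20 = aa ⊕ 20 = 8a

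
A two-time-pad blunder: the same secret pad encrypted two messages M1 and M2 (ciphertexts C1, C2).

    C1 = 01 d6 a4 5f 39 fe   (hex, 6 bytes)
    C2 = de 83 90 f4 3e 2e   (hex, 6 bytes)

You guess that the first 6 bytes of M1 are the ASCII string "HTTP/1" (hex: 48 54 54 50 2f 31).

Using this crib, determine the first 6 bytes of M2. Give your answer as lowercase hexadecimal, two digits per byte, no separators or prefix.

First, C1 ⊕ C2 = (M1 ⊕ K) ⊕ (M2 ⊕ K) = M1 ⊕ M2, so the key drops out. Then M2 = (M1 ⊕ M2) ⊕ M1 over the first 6 bytes.
byte 0: (01 ^ de) ^ 48 = df ^ 48 = 97
byte 1: (d6 ^ 83) ^ 54 = 55 ^ 54 = 01
byte 2: (a4 ^ 90) ^ 54 = 34 ^ 54 = 60
byte 3: (5f ^ f4) ^ 50 = ab ^ 50 = fb
byte 4: (39 ^ 3e) ^ 2f = 07 ^ 2f = 28
byte 5: (fe ^ 2e) ^ 31 = d0 ^ 31 = e1

970160fb28e1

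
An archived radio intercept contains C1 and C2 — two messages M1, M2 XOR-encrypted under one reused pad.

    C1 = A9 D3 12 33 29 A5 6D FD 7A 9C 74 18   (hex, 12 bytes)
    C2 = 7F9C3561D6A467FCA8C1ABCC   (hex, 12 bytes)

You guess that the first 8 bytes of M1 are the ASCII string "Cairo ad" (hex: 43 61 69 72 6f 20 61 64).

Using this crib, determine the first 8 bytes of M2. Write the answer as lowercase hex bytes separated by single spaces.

95 2e 4e 20 90 21 6b 65

First, C1 ⊕ C2 = (M1 ⊕ K) ⊕ (M2 ⊕ K) = M1 ⊕ M2, so the key drops out. Then M2 = (M1 ⊕ M2) ⊕ M1 over the first 8 bytes.
byte 0: (a9 XOR 7f) XOR 43 = d6 XOR 43 = 95
byte 1: (d3 XOR 9c) XOR 61 = 4f XOR 61 = 2e
byte 2: (12 XOR 35) XOR 69 = 27 XOR 69 = 4e
byte 3: (33 XOR 61) XOR 72 = 52 XOR 72 = 20
byte 4: (29 XOR d6) XOR 6f = ff XOR 6f = 90
byte 5: (a5 XOR a4) XOR 20 = 01 XOR 20 = 21
byte 6: (6d XOR 67) XOR 61 = 0a XOR 61 = 6b
byte 7: (fd XOR fc) XOR 64 = 01 XOR 64 = 65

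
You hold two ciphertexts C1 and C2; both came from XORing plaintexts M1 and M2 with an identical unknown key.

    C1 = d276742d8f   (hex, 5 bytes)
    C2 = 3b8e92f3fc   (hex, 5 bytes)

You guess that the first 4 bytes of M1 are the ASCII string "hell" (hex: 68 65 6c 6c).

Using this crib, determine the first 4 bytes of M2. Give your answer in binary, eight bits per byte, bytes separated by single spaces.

10000001 10011101 10001010 10110010

First, C1 ⊕ C2 = (M1 ⊕ K) ⊕ (M2 ⊕ K) = M1 ⊕ M2, so the key drops out. Then M2 = (M1 ⊕ M2) ⊕ M1 over the first 4 bytes.
byte 0: (d2 xor 3b) xor 68 = e9 xor 68 = 81
byte 1: (76 xor 8e) xor 65 = f8 xor 65 = 9d
byte 2: (74 xor 92) xor 6c = e6 xor 6c = 8a
byte 3: (2d xor f3) xor 6c = de xor 6c = b2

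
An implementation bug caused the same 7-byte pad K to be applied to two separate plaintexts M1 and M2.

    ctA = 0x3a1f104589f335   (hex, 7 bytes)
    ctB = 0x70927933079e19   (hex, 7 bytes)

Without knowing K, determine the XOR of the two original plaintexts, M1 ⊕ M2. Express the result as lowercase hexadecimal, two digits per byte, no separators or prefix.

ctA ⊕ ctB = (M1 ⊕ K) ⊕ (M2 ⊕ K) = M1 ⊕ M2 — the shared key cancels under XOR.
byte 0: 00111010 ⊕ 01110000 = 01001010
byte 1: 00011111 ⊕ 10010010 = 10001101
byte 2: 00010000 ⊕ 01111001 = 01101001
byte 3: 01000101 ⊕ 00110011 = 01110110
byte 4: 10001001 ⊕ 00000111 = 10001110
byte 5: 11110011 ⊕ 10011110 = 01101101
byte 6: 00110101 ⊕ 00011001 = 00101100

4a8d69768e6d2c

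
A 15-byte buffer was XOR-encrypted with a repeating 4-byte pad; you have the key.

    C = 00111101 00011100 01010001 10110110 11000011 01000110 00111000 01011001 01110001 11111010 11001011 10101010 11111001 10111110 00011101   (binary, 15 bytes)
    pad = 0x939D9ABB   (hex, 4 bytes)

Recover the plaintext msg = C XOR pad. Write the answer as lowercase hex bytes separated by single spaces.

The 4-byte key repeats, so the effective keystream is 93 9d 9a bb 93 9d 9a bb 93 9d 9a bb 93 9d 9a.
byte 0: 3d xor 93 = ae
byte 1: 1c xor 9d = 81
byte 2: 51 xor 9a = cb
byte 3: b6 xor bb = 0d
byte 4: c3 xor 93 = 50
byte 5: 46 xor 9d = db
byte 6: 38 xor 9a = a2
byte 7: 59 xor bb = e2
byte 8: 71 xor 93 = e2
byte 9: fa xor 9d = 67
byte 10: cb xor 9a = 51
byte 11: aa xor bb = 11
byte 12: f9 xor 93 = 6a
byte 13: be xor 9d = 23
byte 14: 1d xor 9a = 87

ae 81 cb 0d 50 db a2 e2 e2 67 51 11 6a 23 87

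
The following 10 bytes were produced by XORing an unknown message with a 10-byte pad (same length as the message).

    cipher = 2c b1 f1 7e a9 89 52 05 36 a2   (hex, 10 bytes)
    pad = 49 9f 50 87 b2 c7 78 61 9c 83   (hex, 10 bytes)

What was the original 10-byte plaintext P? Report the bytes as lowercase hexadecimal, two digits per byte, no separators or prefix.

652ea1f91b4e2a64aa21

XOR is its own inverse, so applying the key byte-wise gives the result directly.
 44 XOR  73 = 101
177 XOR 159 =  46
241 XOR  80 = 161
126 XOR 135 = 249
169 XOR 178 =  27
137 XOR 199 =  78
 82 XOR 120 =  42
  5 XOR  97 = 100
 54 XOR 156 = 170
162 XOR 131 =  33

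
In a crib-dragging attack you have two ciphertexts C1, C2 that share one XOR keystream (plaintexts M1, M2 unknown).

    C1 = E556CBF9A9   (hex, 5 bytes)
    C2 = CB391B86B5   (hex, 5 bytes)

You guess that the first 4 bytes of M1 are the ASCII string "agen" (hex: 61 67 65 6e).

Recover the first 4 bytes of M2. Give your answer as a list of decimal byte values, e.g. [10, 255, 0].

First, C1 ⊕ C2 = (M1 ⊕ K) ⊕ (M2 ⊕ K) = M1 ⊕ M2, so the key drops out. Then M2 = (M1 ⊕ M2) ⊕ M1 over the first 4 bytes.
byte 0: (e5 XOR cb) XOR 61 = 2e XOR 61 = 4f
byte 1: (56 XOR 39) XOR 67 = 6f XOR 67 = 08
byte 2: (cb XOR 1b) XOR 65 = d0 XOR 65 = b5
byte 3: (f9 XOR 86) XOR 6e = 7f XOR 6e = 11

[79, 8, 181, 17]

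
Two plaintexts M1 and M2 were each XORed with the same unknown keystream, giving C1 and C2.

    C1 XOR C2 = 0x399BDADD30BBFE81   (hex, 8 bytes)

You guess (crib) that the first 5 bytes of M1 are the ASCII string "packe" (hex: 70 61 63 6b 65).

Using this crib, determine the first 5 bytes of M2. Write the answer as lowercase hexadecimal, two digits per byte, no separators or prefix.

49fab9b655

Since C1 ⊕ C2 = M1 ⊕ M2, XORing with the guessed M1 bytes yields the corresponding M2 bytes: M2 = (C1 ⊕ C2) ⊕ M1.
39 ⊕ 70 = 49
9b ⊕ 61 = fa
da ⊕ 63 = b9
dd ⊕ 6b = b6
30 ⊕ 65 = 55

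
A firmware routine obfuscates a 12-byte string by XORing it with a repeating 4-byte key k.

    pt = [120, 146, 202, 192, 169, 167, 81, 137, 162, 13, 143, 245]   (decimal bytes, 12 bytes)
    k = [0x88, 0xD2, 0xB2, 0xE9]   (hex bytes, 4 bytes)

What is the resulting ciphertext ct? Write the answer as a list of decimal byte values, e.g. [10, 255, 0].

The 4-byte key repeats, so the effective keystream is 88 d2 b2 e9 88 d2 b2 e9 88 d2 b2 e9.
byte 0: 120 xor 136 = 240
byte 1: 146 xor 210 =  64
byte 2: 202 xor 178 = 120
byte 3: 192 xor 233 =  41
byte 4: 169 xor 136 =  33
byte 5: 167 xor 210 = 117
byte 6:  81 xor 178 = 227
byte 7: 137 xor 233 =  96
byte 8: 162 xor 136 =  42
byte 9:  13 xor 210 = 223
byte 10: 143 xor 178 =  61
byte 11: 245 xor 233 =  28

[240, 64, 120, 41, 33, 117, 227, 96, 42, 223, 61, 28]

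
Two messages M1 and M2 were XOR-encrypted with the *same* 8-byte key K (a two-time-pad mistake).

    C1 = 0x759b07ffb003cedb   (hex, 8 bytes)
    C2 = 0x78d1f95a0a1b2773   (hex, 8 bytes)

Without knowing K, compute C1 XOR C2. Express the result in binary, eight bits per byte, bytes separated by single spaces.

C1 ⊕ C2 = (M1 ⊕ K) ⊕ (M2 ⊕ K) = M1 ⊕ M2 — the shared key cancels under XOR.
01110101 ^ 01111000 = 00001101
10011011 ^ 11010001 = 01001010
00000111 ^ 11111001 = 11111110
11111111 ^ 01011010 = 10100101
10110000 ^ 00001010 = 10111010
00000011 ^ 00011011 = 00011000
11001110 ^ 00100111 = 11101001
11011011 ^ 01110011 = 10101000

00001101 01001010 11111110 10100101 10111010 00011000 11101001 10101000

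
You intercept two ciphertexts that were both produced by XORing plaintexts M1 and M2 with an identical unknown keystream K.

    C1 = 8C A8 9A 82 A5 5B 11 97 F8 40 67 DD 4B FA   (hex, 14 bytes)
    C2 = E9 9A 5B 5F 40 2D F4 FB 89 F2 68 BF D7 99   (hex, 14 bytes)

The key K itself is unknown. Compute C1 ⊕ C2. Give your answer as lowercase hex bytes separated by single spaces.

C1 ⊕ C2 = (M1 ⊕ K) ⊕ (M2 ⊕ K) = M1 ⊕ M2 — the shared key cancels under XOR.
140 ^ 233 = 101
168 ^ 154 =  50
154 ^  91 = 193
130 ^  95 = 221
165 ^  64 = 229
 91 ^  45 = 118
 17 ^ 244 = 229
151 ^ 251 = 108
248 ^ 137 = 113
 64 ^ 242 = 178
103 ^ 104 =  15
221 ^ 191 =  98
 75 ^ 215 = 156
250 ^ 153 =  99

65 32 c1 dd e5 76 e5 6c 71 b2 0f 62 9c 63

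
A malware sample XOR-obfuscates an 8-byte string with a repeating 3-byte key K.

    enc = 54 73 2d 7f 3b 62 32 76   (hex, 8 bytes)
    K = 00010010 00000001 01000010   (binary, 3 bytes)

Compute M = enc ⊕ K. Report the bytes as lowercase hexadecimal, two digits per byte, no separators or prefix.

46726f6d3a202077

The 3-byte key repeats, so the effective keystream is 12 01 42 12 01 42 12 01.
byte 0: 54 ^ 12 = 46
byte 1: 73 ^ 01 = 72
byte 2: 2d ^ 42 = 6f
byte 3: 7f ^ 12 = 6d
byte 4: 3b ^ 01 = 3a
byte 5: 62 ^ 42 = 20
byte 6: 32 ^ 12 = 20
byte 7: 76 ^ 01 = 77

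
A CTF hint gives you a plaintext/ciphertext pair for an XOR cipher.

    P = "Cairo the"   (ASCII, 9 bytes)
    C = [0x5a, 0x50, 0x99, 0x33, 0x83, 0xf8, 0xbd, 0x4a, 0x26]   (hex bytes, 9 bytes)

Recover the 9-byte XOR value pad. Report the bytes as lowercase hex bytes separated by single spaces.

19 31 f0 41 ec d8 c9 22 43

Since C = P ⊕ pad, XORing both sides with P gives pad = P ⊕ C.
 67 ^  90 =  25
 97 ^  80 =  49
105 ^ 153 = 240
114 ^  51 =  65
111 ^ 131 = 236
 32 ^ 248 = 216
116 ^ 189 = 201
104 ^  74 =  34
101 ^  38 =  67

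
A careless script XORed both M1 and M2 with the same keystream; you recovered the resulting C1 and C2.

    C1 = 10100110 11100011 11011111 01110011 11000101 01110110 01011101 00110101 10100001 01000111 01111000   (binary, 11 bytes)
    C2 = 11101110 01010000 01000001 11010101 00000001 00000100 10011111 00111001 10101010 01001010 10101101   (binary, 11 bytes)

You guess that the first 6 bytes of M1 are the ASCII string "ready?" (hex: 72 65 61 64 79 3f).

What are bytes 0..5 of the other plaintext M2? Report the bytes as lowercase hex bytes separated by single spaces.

First, C1 ⊕ C2 = (M1 ⊕ K) ⊕ (M2 ⊕ K) = M1 ⊕ M2, so the key drops out. Then M2 = (M1 ⊕ M2) ⊕ M1 over the first 6 bytes.
byte 0: (a6 ^ ee) ^ 72 = 48 ^ 72 = 3a
byte 1: (e3 ^ 50) ^ 65 = b3 ^ 65 = d6
byte 2: (df ^ 41) ^ 61 = 9e ^ 61 = ff
byte 3: (73 ^ d5) ^ 64 = a6 ^ 64 = c2
byte 4: (c5 ^ 01) ^ 79 = c4 ^ 79 = bd
byte 5: (76 ^ 04) ^ 3f = 72 ^ 3f = 4d

3a d6 ff c2 bd 4d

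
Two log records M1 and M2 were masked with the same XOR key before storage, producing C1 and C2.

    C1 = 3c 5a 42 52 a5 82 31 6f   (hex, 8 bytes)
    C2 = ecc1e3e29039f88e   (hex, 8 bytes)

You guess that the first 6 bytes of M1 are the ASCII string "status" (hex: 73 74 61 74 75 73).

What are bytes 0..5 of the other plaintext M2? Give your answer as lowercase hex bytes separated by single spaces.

First, C1 ⊕ C2 = (M1 ⊕ K) ⊕ (M2 ⊕ K) = M1 ⊕ M2, so the key drops out. Then M2 = (M1 ⊕ M2) ⊕ M1 over the first 6 bytes.
byte 0: (3c ⊕ ec) ⊕ 73 = d0 ⊕ 73 = a3
byte 1: (5a ⊕ c1) ⊕ 74 = 9b ⊕ 74 = ef
byte 2: (42 ⊕ e3) ⊕ 61 = a1 ⊕ 61 = c0
byte 3: (52 ⊕ e2) ⊕ 74 = b0 ⊕ 74 = c4
byte 4: (a5 ⊕ 90) ⊕ 75 = 35 ⊕ 75 = 40
byte 5: (82 ⊕ 39) ⊕ 73 = bb ⊕ 73 = c8

a3 ef c0 c4 40 c8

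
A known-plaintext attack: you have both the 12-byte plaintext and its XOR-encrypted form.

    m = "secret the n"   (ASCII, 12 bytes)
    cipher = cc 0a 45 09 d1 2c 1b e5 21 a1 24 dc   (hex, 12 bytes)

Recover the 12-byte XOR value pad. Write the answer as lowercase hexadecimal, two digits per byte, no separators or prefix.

bf6f267bb4583b9149c404b2

Since cipher = m ⊕ pad, XORing both sides with m gives pad = m ⊕ cipher.
byte 0: 73 ⊕ cc = bf
byte 1: 65 ⊕ 0a = 6f
byte 2: 63 ⊕ 45 = 26
byte 3: 72 ⊕ 09 = 7b
byte 4: 65 ⊕ d1 = b4
byte 5: 74 ⊕ 2c = 58
byte 6: 20 ⊕ 1b = 3b
byte 7: 74 ⊕ e5 = 91
byte 8: 68 ⊕ 21 = 49
byte 9: 65 ⊕ a1 = c4
byte 10: 20 ⊕ 24 = 04
byte 11: 6e ⊕ dc = b2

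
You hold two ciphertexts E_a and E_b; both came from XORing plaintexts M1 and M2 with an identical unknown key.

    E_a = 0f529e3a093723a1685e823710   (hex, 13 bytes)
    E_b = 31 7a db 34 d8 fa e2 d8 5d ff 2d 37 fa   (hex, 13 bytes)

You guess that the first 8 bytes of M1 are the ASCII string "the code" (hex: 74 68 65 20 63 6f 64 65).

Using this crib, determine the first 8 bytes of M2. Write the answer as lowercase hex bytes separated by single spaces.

4a 40 20 2e b2 a2 a5 1c

First, E_a ⊕ E_b = (M1 ⊕ K) ⊕ (M2 ⊕ K) = M1 ⊕ M2, so the key drops out. Then M2 = (M1 ⊕ M2) ⊕ M1 over the first 8 bytes.
byte 0: (0f ^ 31) ^ 74 = 3e ^ 74 = 4a
byte 1: (52 ^ 7a) ^ 68 = 28 ^ 68 = 40
byte 2: (9e ^ db) ^ 65 = 45 ^ 65 = 20
byte 3: (3a ^ 34) ^ 20 = 0e ^ 20 = 2e
byte 4: (09 ^ d8) ^ 63 = d1 ^ 63 = b2
byte 5: (37 ^ fa) ^ 6f = cd ^ 6f = a2
byte 6: (23 ^ e2) ^ 64 = c1 ^ 64 = a5
byte 7: (a1 ^ d8) ^ 65 = 79 ^ 65 = 1c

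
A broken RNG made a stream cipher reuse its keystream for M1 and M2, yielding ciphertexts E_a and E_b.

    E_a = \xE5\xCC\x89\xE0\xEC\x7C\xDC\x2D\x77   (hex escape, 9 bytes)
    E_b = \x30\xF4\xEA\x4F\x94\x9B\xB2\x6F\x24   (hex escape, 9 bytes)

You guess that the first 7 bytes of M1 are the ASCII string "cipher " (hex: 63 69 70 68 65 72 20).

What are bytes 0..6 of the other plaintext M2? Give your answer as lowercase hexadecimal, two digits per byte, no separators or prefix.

b65113c71d954e

First, E_a ⊕ E_b = (M1 ⊕ K) ⊕ (M2 ⊕ K) = M1 ⊕ M2, so the key drops out. Then M2 = (M1 ⊕ M2) ⊕ M1 over the first 7 bytes.
byte 0: (e5 ⊕ 30) ⊕ 63 = d5 ⊕ 63 = b6
byte 1: (cc ⊕ f4) ⊕ 69 = 38 ⊕ 69 = 51
byte 2: (89 ⊕ ea) ⊕ 70 = 63 ⊕ 70 = 13
byte 3: (e0 ⊕ 4f) ⊕ 68 = af ⊕ 68 = c7
byte 4: (ec ⊕ 94) ⊕ 65 = 78 ⊕ 65 = 1d
byte 5: (7c ⊕ 9b) ⊕ 72 = e7 ⊕ 72 = 95
byte 6: (dc ⊕ b2) ⊕ 20 = 6e ⊕ 20 = 4e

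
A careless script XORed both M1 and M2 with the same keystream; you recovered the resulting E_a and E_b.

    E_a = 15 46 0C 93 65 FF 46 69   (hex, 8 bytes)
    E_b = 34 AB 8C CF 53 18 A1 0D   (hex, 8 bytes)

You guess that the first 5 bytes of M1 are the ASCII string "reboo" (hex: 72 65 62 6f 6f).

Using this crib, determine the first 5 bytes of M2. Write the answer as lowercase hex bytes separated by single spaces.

First, E_a ⊕ E_b = (M1 ⊕ K) ⊕ (M2 ⊕ K) = M1 ⊕ M2, so the key drops out. Then M2 = (M1 ⊕ M2) ⊕ M1 over the first 5 bytes.
byte 0: (15 xor 34) xor 72 = 21 xor 72 = 53
byte 1: (46 xor ab) xor 65 = ed xor 65 = 88
byte 2: (0c xor 8c) xor 62 = 80 xor 62 = e2
byte 3: (93 xor cf) xor 6f = 5c xor 6f = 33
byte 4: (65 xor 53) xor 6f = 36 xor 6f = 59

53 88 e2 33 59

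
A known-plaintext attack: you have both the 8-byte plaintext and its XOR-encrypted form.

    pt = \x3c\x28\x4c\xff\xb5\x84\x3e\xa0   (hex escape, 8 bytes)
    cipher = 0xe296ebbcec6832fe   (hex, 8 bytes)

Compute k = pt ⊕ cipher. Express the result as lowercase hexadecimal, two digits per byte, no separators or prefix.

debea74359ec0c5e

Since cipher = pt ⊕ k, XORing both sides with pt gives k = pt ⊕ cipher.
00111100 ⊕ 11100010 = 11011110
00101000 ⊕ 10010110 = 10111110
01001100 ⊕ 11101011 = 10100111
11111111 ⊕ 10111100 = 01000011
10110101 ⊕ 11101100 = 01011001
10000100 ⊕ 01101000 = 11101100
00111110 ⊕ 00110010 = 00001100
10100000 ⊕ 11111110 = 01011110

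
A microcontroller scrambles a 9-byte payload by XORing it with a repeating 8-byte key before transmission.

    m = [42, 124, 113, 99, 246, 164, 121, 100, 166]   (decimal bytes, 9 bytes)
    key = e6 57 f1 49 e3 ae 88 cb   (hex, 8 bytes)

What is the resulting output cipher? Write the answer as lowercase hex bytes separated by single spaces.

The 8-byte key repeats, so the effective keystream is e6 57 f1 49 e3 ae 88 cb e6.
byte 0: 2a ⊕ e6 = cc
byte 1: 7c ⊕ 57 = 2b
byte 2: 71 ⊕ f1 = 80
byte 3: 63 ⊕ 49 = 2a
byte 4: f6 ⊕ e3 = 15
byte 5: a4 ⊕ ae = 0a
byte 6: 79 ⊕ 88 = f1
byte 7: 64 ⊕ cb = af
byte 8: a6 ⊕ e6 = 40

cc 2b 80 2a 15 0a f1 af 40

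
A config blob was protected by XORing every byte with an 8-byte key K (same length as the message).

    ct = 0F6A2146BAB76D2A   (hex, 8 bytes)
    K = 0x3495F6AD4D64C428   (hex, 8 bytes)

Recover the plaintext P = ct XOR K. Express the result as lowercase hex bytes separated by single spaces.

XOR is its own inverse, so applying the key byte-wise gives the result directly.
 15 ^  52 =  59
106 ^ 149 = 255
 33 ^ 246 = 215
 70 ^ 173 = 235
186 ^  77 = 247
183 ^ 100 = 211
109 ^ 196 = 169
 42 ^  40 =   2

3b ff d7 eb f7 d3 a9 02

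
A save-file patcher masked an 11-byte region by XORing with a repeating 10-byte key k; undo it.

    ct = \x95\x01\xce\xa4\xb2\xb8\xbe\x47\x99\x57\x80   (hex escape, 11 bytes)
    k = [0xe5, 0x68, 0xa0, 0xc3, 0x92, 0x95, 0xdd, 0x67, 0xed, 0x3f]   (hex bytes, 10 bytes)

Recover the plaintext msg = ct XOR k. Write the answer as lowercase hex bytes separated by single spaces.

70 69 6e 67 20 2d 63 20 74 68 65

The 10-byte key repeats, so the effective keystream is e5 68 a0 c3 92 95 dd 67 ed 3f e5.
byte 0: 95 XOR e5 = 70
byte 1: 01 XOR 68 = 69
byte 2: ce XOR a0 = 6e
byte 3: a4 XOR c3 = 67
byte 4: b2 XOR 92 = 20
byte 5: b8 XOR 95 = 2d
byte 6: be XOR dd = 63
byte 7: 47 XOR 67 = 20
byte 8: 99 XOR ed = 74
byte 9: 57 XOR 3f = 68
byte 10: 80 XOR e5 = 65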